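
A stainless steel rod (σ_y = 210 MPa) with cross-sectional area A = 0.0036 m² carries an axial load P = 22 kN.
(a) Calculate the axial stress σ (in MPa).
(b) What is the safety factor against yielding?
(a) Axial stress σ = P/A. Convert P = 22 kN = 22000 N.
  σ = 22000 / 0.0036 = 6.111 × 10⁶ Pa = 6.111 MPa
(b) Safety factor SF = σ_y/σ = 210 / 6.111 = 34.36
Final answer: (a) σ = 6.111 MPa, (b) SF = 34.36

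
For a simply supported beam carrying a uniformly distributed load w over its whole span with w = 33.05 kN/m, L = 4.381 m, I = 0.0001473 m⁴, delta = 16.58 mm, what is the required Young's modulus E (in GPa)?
Model: a simply supported beam carrying a uniformly distributed load w over its whole span, so delta = (5·w·L^4) / (384·E·I).
Solve for E: E = (5·w·L^4) / (384·delta·I).
Convert to SI units:
  w = 33.05 kN/m = 33050 N/m
  delta = 16.58 mm = 0.01658 m
Substitute:
  E = (5 × 33050 × 4.381^4) / (384 × 0.01658 × 0.0001473)
  E = 6.491 × 10¹⁰ Pa
Convert: E = 6.491 × 10¹⁰ Pa = 64.91 GPa
Final answer: E = 64.91 GPa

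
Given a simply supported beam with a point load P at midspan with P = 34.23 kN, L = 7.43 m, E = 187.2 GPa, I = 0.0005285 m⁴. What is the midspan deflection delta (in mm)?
Model: a simply supported beam with a point load P at midspan, so delta = (P·L^3) / (48·E·I).
Convert to SI units:
  P = 34.23 kN = 34230 N
  E = 187.2 GPa = 1.872 × 10¹¹ Pa
Substitute:
  delta = (34230 × 7.43^3) / (48 × (1.872 × 10¹¹) × 0.0005285)
  delta = 0.002957 m
Convert: delta = 0.002957 m = 2.957 mm
Final answer: delta = 2.957 mm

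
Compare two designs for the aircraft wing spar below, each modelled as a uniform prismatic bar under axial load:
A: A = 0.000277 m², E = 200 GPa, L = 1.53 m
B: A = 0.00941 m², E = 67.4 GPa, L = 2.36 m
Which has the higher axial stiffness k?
Model: a uniform prismatic bar under axial load, so k = (A·E) / L (SI units).
  A: k = (0.000277 × (2 × 10¹¹)) / 1.53 = 3.621 × 10⁷ N/m = 36.21 MN/m
  B: k = (0.00941 × (6.74 × 10¹⁰)) / 2.36 = 2.687 × 10⁸ N/m = 268.7 MN/m
268.7 MN/m > 36.21 MN/m, so B is larger.
Final answer: B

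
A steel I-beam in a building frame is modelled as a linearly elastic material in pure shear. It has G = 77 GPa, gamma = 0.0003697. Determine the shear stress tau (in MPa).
Model: a linearly elastic material in pure shear, so tau = G·gamma.
Convert to SI units:
  G = 77 GPa = 7.7 × 10¹⁰ Pa
Substitute:
  tau = (7.7 × 10¹⁰) × 0.0003697
  tau = 2.847 × 10⁷ Pa
Convert: tau = 2.847 × 10⁷ Pa = 28.47 MPa
Final answer: tau = 28.47 MPa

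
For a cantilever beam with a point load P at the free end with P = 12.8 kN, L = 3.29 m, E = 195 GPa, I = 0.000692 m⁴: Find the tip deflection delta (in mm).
Model: a cantilever beam with a point load P at the free end, so delta = (P·L^3) / (3·E·I).
Convert to SI units:
  P = 12.8 kN = 12800 N
  E = 195 GPa = 1.95 × 10¹¹ Pa
Substitute:
  delta = (12800 × 3.29^3) / (3 × (1.95 × 10¹¹) × 0.000692)
  delta = 0.001126 m
Convert: delta = 0.001126 m = 1.126 mm
Final answer: delta = 1.126 mm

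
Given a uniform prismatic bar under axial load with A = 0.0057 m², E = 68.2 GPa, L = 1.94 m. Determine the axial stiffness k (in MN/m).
Model: a uniform prismatic bar under axial load, so k = (A·E) / L.
Convert to SI units:
  E = 68.2 GPa = 6.82 × 10¹⁰ Pa
Substitute:
  k = (0.0057 × (6.82 × 10¹⁰)) / 1.94
  k = 2.004 × 10⁸ N/m
Convert: k = 2.004 × 10⁸ N/m = 200.4 MN/m
Final answer: k = 200.4 MN/m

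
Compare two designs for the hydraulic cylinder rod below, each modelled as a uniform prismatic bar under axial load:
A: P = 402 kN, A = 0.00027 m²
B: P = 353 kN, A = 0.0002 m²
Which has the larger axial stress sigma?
Model: a uniform prismatic bar under axial load, so sigma = P / A (SI units).
  A: sigma = 402000 / 0.00027 = 1.489 × 10⁹ Pa = 1489 MPa
  B: sigma = 353000 / 0.0002 = 1.765 × 10⁹ Pa = 1765 MPa
1765 MPa > 1489 MPa, so B is larger.
Final answer: B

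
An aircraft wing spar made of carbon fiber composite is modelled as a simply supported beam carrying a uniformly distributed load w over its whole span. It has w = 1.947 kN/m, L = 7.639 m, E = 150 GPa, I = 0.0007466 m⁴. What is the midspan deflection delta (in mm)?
Model: a simply supported beam carrying a uniformly distributed load w over its whole span, so delta = (5·w·L^4) / (384·E·I).
Convert to SI units:
  w = 1.947 kN/m = 1947 N/m
  E = 150 GPa = 1.5 × 10¹¹ Pa
Substitute:
  delta = (5 × 1947 × 7.639^4) / (384 × (1.5 × 10¹¹) × 0.0007466)
  delta = 0.0007709 m
Convert: delta = 0.0007709 m = 0.7709 mm
Final answer: delta = 0.7709 mm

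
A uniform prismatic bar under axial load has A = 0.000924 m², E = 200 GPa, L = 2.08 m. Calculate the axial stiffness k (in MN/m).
Model: a uniform prismatic bar under axial load, so k = (A·E) / L.
Convert to SI units:
  E = 200 GPa = 2 × 10¹¹ Pa
Substitute:
  k = (0.000924 × (2 × 10¹¹)) / 2.08
  k = 8.885 × 10⁷ N/m
Convert: k = 8.885 × 10⁷ N/m = 88.85 MN/m
Final answer: k = 88.85 MN/m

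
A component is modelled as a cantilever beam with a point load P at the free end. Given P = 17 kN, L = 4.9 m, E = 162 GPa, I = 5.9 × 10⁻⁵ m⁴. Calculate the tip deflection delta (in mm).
Model: a cantilever beam with a point load P at the free end, so delta = (P·L^3) / (3·E·I).
Convert to SI units:
  P = 17 kN = 17000 N
  E = 162 GPa = 1.62 × 10¹¹ Pa
Substitute:
  delta = (17000 × 4.9^3) / (3 × (1.62 × 10¹¹) × (5.9 × 10⁻⁵))
  delta = 0.06975 m
Convert: delta = 0.06975 m = 69.75 mm
Final answer: delta = 69.75 mm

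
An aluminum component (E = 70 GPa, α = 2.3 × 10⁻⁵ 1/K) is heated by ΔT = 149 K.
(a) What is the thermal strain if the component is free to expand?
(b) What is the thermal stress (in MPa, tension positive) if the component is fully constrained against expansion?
(a) Free thermal strain ε_th = α·ΔT = (2.3 × 10⁻⁵) × 149 = 0.003427
(b) Fully constrained, the expansion is suppressed, so σ = -E·α·ΔT. Convert E = 70 GPa = 7 × 10¹⁰ Pa.
  σ = -(7 × 10¹⁰) × (2.3 × 10⁻⁵) × 149 = -2.399 × 10⁸ Pa = -239.9 MPa (compressive)
Final answer: (a) ε_th = 0.003427, (b) σ = -239.9 MPa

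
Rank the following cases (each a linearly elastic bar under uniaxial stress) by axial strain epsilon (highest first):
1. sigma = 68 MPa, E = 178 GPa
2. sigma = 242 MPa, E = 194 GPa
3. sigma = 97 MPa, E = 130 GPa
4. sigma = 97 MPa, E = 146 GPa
Model: a linearly elastic bar under uniaxial stress, so epsilon = sigma / E (SI units).
  Case 1: epsilon = (6.8 × 10⁷) / (1.78 × 10¹¹) = 0.000382
  Case 2: epsilon = (2.42 × 10⁸) / (1.94 × 10¹¹) = 0.001247
  Case 3: epsilon = (9.7 × 10⁷) / (1.3 × 10¹¹) = 0.0007462
  Case 4: epsilon = (9.7 × 10⁷) / (1.46 × 10¹¹) = 0.0006644
Ordering: 0.001247 (case 2) > 0.0007462 (case 3) > 0.0006644 (case 4) > 0.000382 (case 1)
Final answer: 2, 3, 4, 1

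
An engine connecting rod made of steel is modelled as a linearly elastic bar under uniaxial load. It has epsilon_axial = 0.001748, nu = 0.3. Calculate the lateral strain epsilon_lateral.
Model: a linearly elastic bar under uniaxial load, so epsilon_lateral = -nu·epsilon_axial.
Substitute:
  epsilon_lateral = -(0.3 × 0.001748)
  epsilon_lateral = -0.0005244
Final answer: epsilon_lateral = -0.0005244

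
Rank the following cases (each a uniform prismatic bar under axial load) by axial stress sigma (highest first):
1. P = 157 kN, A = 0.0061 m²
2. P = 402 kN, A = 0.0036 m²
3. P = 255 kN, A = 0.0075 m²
Model: a uniform prismatic bar under axial load, so sigma = P / A (SI units).
  Case 1: sigma = 157000 / 0.0061 = 2.574 × 10⁷ Pa = 25.74 MPa
  Case 2: sigma = 402000 / 0.0036 = 1.117 × 10⁸ Pa = 111.7 MPa
  Case 3: sigma = 255000 / 0.0075 = 3.4 × 10⁷ Pa = 34 MPa
Ordering: 111.7 MPa (case 2) > 34 MPa (case 3) > 25.74 MPa (case 1)
Final answer: 2, 3, 1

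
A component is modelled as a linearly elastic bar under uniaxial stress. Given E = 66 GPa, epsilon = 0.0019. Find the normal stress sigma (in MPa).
Model: a linearly elastic bar under uniaxial stress, so sigma = E·epsilon.
Convert to SI units:
  E = 66 GPa = 6.6 × 10¹⁰ Pa
Substitute:
  sigma = (6.6 × 10¹⁰) × 0.0019
  sigma = 1.254 × 10⁸ Pa
Convert: sigma = 1.254 × 10⁸ Pa = 125.4 MPa
Final answer: sigma = 125.4 MPa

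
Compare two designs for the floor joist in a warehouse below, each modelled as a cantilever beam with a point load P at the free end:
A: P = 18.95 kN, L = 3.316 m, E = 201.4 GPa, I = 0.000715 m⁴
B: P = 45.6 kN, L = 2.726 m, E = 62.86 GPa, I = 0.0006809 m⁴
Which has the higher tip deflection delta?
Model: a cantilever beam with a point load P at the free end, so delta = (P·L^3) / (3·E·I) (SI units).
  A: delta = (18950 × 3.316^3) / (3 × (2.014 × 10¹¹) × 0.000715) = 0.001599 m = 1.599 mm
  B: delta = (45600 × 2.726^3) / (3 × (6.286 × 10¹⁰) × 0.0006809) = 0.007194 m = 7.194 mm
7.194 mm > 1.599 mm, so B is larger.
Final answer: B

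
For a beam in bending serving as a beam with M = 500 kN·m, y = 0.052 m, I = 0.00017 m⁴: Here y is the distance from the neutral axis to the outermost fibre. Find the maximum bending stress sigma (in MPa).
Model: a beam in bending, so sigma = (M·y) / I.
Convert to SI units:
  M = 500 kN·m = 500000 N·m
Substitute:
  sigma = (500000 × 0.052) / 0.00017
  sigma = 1.529 × 10⁸ Pa
Convert: sigma = 1.529 × 10⁸ Pa = 152.9 MPa
Final answer: sigma = 152.9 MPa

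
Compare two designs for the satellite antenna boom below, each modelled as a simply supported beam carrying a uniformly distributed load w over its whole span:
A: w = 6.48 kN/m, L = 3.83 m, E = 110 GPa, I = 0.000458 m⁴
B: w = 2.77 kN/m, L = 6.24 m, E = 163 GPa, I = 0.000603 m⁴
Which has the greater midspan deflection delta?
Model: a simply supported beam carrying a uniformly distributed load w over its whole span, so delta = (5·w·L^4) / (384·E·I) (SI units).
  A: delta = (5 × 6480 × 3.83^4) / (384 × (1.1 × 10¹¹) × 0.000458) = 0.0003604 m = 0.3604 mm
  B: delta = (5 × 2770 × 6.24^4) / (384 × (1.63 × 10¹¹) × 0.000603) = 0.0005564 m = 0.5564 mm
0.5564 mm > 0.3604 mm, so B is larger.
Final answer: B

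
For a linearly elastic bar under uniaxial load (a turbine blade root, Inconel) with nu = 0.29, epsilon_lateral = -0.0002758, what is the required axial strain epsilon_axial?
Model: a linearly elastic bar under uniaxial load, so epsilon_lateral = -nu·epsilon_axial.
Solve for epsilon_axial: epsilon_axial = -epsilon_lateral / nu.
Substitute:
  epsilon_axial = -(-0.0002758) / 0.29
  epsilon_axial = 0.000951
Final answer: epsilon_axial = 0.000951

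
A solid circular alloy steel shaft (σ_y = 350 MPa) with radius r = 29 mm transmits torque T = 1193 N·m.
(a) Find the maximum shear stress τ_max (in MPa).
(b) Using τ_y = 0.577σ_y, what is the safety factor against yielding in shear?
(a) For a solid circular shaft, τ_max = T·r/J with J = π·r^4/2, i.e. τ_max = 2·T / (π·r^3). Convert r = 29 mm = 0.029 m.
  τ_max = (2 × 1193) / (π × 0.029^3) = 3.114 × 10⁷ Pa = 31.14 MPa
(b) τ_y = 0.577 × 350 = 201.95 MPa
  SF = τ_y/τ_max = 201.95 / 31.14 = 6.485
Final answer: (a) τ_max = 31.14 MPa, (b) SF = 6.485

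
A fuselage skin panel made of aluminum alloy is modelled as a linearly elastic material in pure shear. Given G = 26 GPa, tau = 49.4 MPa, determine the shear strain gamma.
Model: a linearly elastic material in pure shear, so tau = G·gamma.
Solve for gamma: gamma = tau / G.
Convert to SI units:
  G = 26 GPa = 2.6 × 10¹⁰ Pa
  tau = 49.4 MPa = 4.94 × 10⁷ Pa
Substitute:
  gamma = (4.94 × 10⁷) / (2.6 × 10¹⁰)
  gamma = 0.0019
Final answer: gamma = 0.0019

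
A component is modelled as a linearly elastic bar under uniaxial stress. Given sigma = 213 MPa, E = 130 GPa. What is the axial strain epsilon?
Model: a linearly elastic bar under uniaxial stress, so epsilon = sigma / E.
Convert to SI units:
  sigma = 213 MPa = 2.13 × 10⁸ Pa
  E = 130 GPa = 1.3 × 10¹¹ Pa
Substitute:
  epsilon = (2.13 × 10⁸) / (1.3 × 10¹¹)
  epsilon = 0.001638
Final answer: epsilon = 0.001638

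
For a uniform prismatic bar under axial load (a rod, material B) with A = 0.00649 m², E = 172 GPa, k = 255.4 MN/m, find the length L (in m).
Model: a uniform prismatic bar under axial load, so k = (A·E) / L.
Solve for L: L = (A·E) / k.
Convert to SI units:
  E = 172 GPa = 1.72 × 10¹¹ Pa
  k = 255.4 MN/m = 2.554 × 10⁸ N/m
Substitute:
  L = (0.00649 × (1.72 × 10¹¹)) / (2.554 × 10⁸)
  L = 4.371 m
Final answer: L = 4.371 m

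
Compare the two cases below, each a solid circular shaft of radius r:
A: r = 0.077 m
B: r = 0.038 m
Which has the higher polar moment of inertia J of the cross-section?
Model: a solid circular shaft of radius r, so J = (π·r^4) / 2 (SI units).
  A: J = (π × 0.077^4) / 2 = 5.522 × 10⁻⁵ m⁴
  B: J = (π × 0.038^4) / 2 = 3.275 × 10⁻⁶ m⁴
5.522 × 10⁻⁵ m⁴ > 3.275 × 10⁻⁶ m⁴, so A is larger.
Final answer: A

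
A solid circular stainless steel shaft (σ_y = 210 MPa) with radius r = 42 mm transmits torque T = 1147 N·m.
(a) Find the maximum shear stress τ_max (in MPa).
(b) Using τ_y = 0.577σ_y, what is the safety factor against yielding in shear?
(a) For a solid circular shaft, τ_max = T·r/J with J = π·r^4/2, i.e. τ_max = 2·T / (π·r^3). Convert r = 42 mm = 0.042 m.
  τ_max = (2 × 1147) / (π × 0.042^3) = 9.856 × 10⁶ Pa = 9.856 MPa
(b) τ_y = 0.577 × 210 = 121.17 MPa
  SF = τ_y/τ_max = 121.17 / 9.856 = 12.29
Final answer: (a) τ_max = 9.856 MPa, (b) SF = 12.29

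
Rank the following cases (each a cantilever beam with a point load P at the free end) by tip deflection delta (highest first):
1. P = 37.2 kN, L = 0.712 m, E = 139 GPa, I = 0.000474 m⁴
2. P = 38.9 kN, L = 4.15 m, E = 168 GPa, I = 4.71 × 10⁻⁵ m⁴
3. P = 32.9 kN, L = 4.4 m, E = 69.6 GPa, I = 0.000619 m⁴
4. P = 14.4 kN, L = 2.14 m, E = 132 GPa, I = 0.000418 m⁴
Model: a cantilever beam with a point load P at the free end, so delta = (P·L^3) / (3·E·I) (SI units).
  Case 1: delta = (37200 × 0.712^3) / (3 × (1.39 × 10¹¹) × 0.000474) = 6.793 × 10⁻⁵ m = 0.06793 mm
  Case 2: delta = (38900 × 4.15^3) / (3 × (1.68 × 10¹¹) × (4.71 × 10⁻⁵)) = 0.1171 m = 117.1 mm
  Case 3: delta = (32900 × 4.4^3) / (3 × (6.96 × 10¹⁰) × 0.000619) = 0.02168 m = 21.68 mm
  Case 4: delta = (14400 × 2.14^3) / (3 × (1.32 × 10¹¹) × 0.000418) = 0.0008526 m = 0.8526 mm
Ordering: 117.1 mm (case 2) > 21.68 mm (case 3) > 0.8526 mm (case 4) > 0.06793 mm (case 1)
Final answer: 2, 3, 4, 1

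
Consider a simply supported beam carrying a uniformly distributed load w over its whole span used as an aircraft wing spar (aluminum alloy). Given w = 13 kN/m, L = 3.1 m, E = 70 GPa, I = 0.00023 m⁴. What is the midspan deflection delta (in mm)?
Model: a simply supported beam carrying a uniformly distributed load w over its whole span, so delta = (5·w·L^4) / (384·E·I).
Convert to SI units:
  w = 13 kN/m = 13000 N/m
  E = 70 GPa = 7 × 10¹⁰ Pa
Substitute:
  delta = (5 × 13000 × 3.1^4) / (384 × (7 × 10¹⁰) × 0.00023)
  delta = 0.000971 m
Convert: delta = 0.000971 m = 0.971 mm
Final answer: delta = 0.971 mm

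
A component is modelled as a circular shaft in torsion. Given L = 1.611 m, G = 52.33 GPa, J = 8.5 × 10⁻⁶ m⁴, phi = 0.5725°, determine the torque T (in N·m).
Model: a circular shaft in torsion, so phi = (T·L) / (G·J).
Solve for T: T = (phi·G·J) / L.
Convert to SI units:
  G = 52.33 GPa = 5.233 × 10¹⁰ Pa
  phi = 0.5725° = 0.009992 rad
Substitute:
  T = (0.009992 × (5.233 × 10¹⁰) × (8.5 × 10⁻⁶)) / 1.611
  T = 2759 N·m
Final answer: T = 2759 N·m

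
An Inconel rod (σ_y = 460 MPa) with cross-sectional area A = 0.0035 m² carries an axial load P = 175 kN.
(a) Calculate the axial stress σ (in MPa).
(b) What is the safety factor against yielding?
(a) Axial stress σ = P/A. Convert P = 175 kN = 175000 N.
  σ = 175000 / 0.0035 = 5 × 10⁷ Pa = 50 MPa
(b) Safety factor SF = σ_y/σ = 460 / 50 = 9.2
Final answer: (a) σ = 50 MPa, (b) SF = 9.2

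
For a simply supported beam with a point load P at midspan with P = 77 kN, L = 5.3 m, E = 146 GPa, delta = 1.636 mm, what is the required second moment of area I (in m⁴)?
Model: a simply supported beam with a point load P at midspan, so delta = (P·L^3) / (48·E·I).
Solve for I: I = (P·L^3) / (48·delta·E).
Convert to SI units:
  P = 77 kN = 77000 N
  E = 146 GPa = 1.46 × 10¹¹ Pa
  delta = 1.636 mm = 0.001636 m
Substitute:
  I = (77000 × 5.3^3) / (48 × 0.001636 × (1.46 × 10¹¹))
  I = 0.0009999 m⁴
Final answer: I = 0.0009999 m⁴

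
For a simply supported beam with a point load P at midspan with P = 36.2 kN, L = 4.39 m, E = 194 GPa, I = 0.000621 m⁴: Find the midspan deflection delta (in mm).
Model: a simply supported beam with a point load P at midspan, so delta = (P·L^3) / (48·E·I).
Convert to SI units:
  P = 36.2 kN = 36200 N
  E = 194 GPa = 1.94 × 10¹¹ Pa
Substitute:
  delta = (36200 × 4.39^3) / (48 × (1.94 × 10¹¹) × 0.000621)
  delta = 0.0005296 m
Convert: delta = 0.0005296 m = 0.5296 mm
Final answer: delta = 0.5296 mm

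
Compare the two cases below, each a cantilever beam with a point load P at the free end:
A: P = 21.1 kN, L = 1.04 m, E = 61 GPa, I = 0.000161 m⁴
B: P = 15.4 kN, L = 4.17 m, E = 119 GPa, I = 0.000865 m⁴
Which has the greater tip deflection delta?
Model: a cantilever beam with a point load P at the free end, so delta = (P·L^3) / (3·E·I) (SI units).
  A: delta = (21100 × 1.04^3) / (3 × (6.1 × 10¹⁰) × 0.000161) = 0.0008056 m = 0.8056 mm
  B: delta = (15400 × 4.17^3) / (3 × (1.19 × 10¹¹) × 0.000865) = 0.003616 m = 3.616 mm
3.616 mm > 0.8056 mm, so B is larger.
Final answer: B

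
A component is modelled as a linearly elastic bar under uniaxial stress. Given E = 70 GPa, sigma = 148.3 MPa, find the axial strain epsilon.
Model: a linearly elastic bar under uniaxial stress, so sigma = E·epsilon.
Solve for epsilon: epsilon = sigma / E.
Convert to SI units:
  E = 70 GPa = 7 × 10¹⁰ Pa
  sigma = 148.3 MPa = 1.483 × 10⁸ Pa
Substitute:
  epsilon = (1.483 × 10⁸) / (7 × 10¹⁰)
  epsilon = 0.002119
Final answer: epsilon = 0.002119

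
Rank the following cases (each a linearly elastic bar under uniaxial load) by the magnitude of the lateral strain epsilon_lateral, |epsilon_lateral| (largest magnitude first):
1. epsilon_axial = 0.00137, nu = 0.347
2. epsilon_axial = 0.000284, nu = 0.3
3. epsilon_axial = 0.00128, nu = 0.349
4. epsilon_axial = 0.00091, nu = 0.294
Model: a linearly elastic bar under uniaxial load, so epsilon_lateral = -nu·epsilon_axial (SI units).
  Case 1: epsilon_lateral = -(0.347 × 0.00137) = -0.0004754
  Case 2: epsilon_lateral = -(0.3 × 0.000284) = -8.52 × 10⁻⁵
  Case 3: epsilon_lateral = -(0.349 × 0.00128) = -0.0004467
  Case 4: epsilon_lateral = -(0.294 × 0.00091) = -0.0002675
Ordering by |epsilon_lateral|: 0.0004754 (case 1) > 0.0004467 (case 3) > 0.0002675 (case 4) > 8.52 × 10⁻⁵ (case 2)
Final answer: 1, 3, 4, 2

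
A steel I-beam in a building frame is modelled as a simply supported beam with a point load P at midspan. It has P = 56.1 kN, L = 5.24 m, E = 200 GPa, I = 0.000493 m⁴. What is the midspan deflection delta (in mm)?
Model: a simply supported beam with a point load P at midspan, so delta = (P·L^3) / (48·E·I).
Convert to SI units:
  P = 56.1 kN = 56100 N
  E = 200 GPa = 2 × 10¹¹ Pa
Substitute:
  delta = (56100 × 5.24^3) / (48 × (2 × 10¹¹) × 0.000493)
  delta = 0.001705 m
Convert: delta = 0.001705 m = 1.705 mm
Final answer: delta = 1.705 mm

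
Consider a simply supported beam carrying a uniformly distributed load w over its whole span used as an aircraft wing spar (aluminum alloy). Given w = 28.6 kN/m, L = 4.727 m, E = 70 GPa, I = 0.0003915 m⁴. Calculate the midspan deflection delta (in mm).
Model: a simply supported beam carrying a uniformly distributed load w over its whole span, so delta = (5·w·L^4) / (384·E·I).
Convert to SI units:
  w = 28.6 kN/m = 28600 N/m
  E = 70 GPa = 7 × 10¹⁰ Pa
Substitute:
  delta = (5 × 28600 × 4.727^4) / (384 × (7 × 10¹⁰) × 0.0003915)
  delta = 0.006784 m
Convert: delta = 0.006784 m = 6.784 mm
Final answer: delta = 6.784 mm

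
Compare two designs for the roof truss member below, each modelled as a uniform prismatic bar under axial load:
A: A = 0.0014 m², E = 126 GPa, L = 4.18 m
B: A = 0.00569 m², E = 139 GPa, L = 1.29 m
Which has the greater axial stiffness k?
Model: a uniform prismatic bar under axial load, so k = (A·E) / L (SI units).
  A: k = (0.0014 × (1.26 × 10¹¹)) / 4.18 = 4.22 × 10⁷ N/m = 42.2 MN/m
  B: k = (0.00569 × (1.39 × 10¹¹)) / 1.29 = 6.131 × 10⁸ N/m = 613.1 MN/m
613.1 MN/m > 42.2 MN/m, so B is larger.
Final answer: B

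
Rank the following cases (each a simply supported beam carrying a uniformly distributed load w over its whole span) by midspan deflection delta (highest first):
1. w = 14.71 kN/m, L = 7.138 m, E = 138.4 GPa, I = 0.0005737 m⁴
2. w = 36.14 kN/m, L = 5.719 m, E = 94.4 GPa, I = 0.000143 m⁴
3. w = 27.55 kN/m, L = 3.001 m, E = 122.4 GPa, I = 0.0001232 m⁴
Model: a simply supported beam carrying a uniformly distributed load w over its whole span, so delta = (5·w·L^4) / (384·E·I) (SI units).
  Case 1: delta = (5 × 14710 × 7.138^4) / (384 × (1.384 × 10¹¹) × 0.0005737) = 0.006262 m = 6.262 mm
  Case 2: delta = (5 × 36140 × 5.719^4) / (384 × (9.44 × 10¹⁰) × 0.000143) = 0.03729 m = 37.29 mm
  Case 3: delta = (5 × 27550 × 3.001^4) / (384 × (1.224 × 10¹¹) × 0.0001232) = 0.001929 m = 1.929 mm
Ordering: 37.29 mm (case 2) > 6.262 mm (case 1) > 1.929 mm (case 3)
Final answer: 2, 1, 3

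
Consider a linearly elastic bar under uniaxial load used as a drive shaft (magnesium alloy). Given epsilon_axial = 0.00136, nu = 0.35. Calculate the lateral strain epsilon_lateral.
Model: a linearly elastic bar under uniaxial load, so epsilon_lateral = -nu·epsilon_axial.
Substitute:
  epsilon_lateral = -(0.35 × 0.00136)
  epsilon_lateral = -0.000476
Final answer: epsilon_lateral = -0.000476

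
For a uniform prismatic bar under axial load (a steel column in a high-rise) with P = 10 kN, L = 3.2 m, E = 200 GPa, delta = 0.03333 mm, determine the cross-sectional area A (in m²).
Model: a uniform prismatic bar under axial load, so delta = (P·L) / (A·E).
Solve for A: A = (P·L) / (delta·E).
Convert to SI units:
  P = 10 kN = 10000 N
  E = 200 GPa = 2 × 10¹¹ Pa
  delta = 0.03333 mm = 3.333 × 10⁻⁵ m
Substitute:
  A = (10000 × 3.2) / ((3.333 × 10⁻⁵) × (2 × 10¹¹))
  A = 0.0048 m²
Final answer: A = 0.0048 m²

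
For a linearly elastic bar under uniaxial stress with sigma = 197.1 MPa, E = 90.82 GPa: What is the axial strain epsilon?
Model: a linearly elastic bar under uniaxial stress, so epsilon = sigma / E.
Convert to SI units:
  sigma = 197.1 MPa = 1.971 × 10⁸ Pa
  E = 90.82 GPa = 9.082 × 10¹⁰ Pa
Substitute:
  epsilon = (1.971 × 10⁸) / (9.082 × 10¹⁰)
  epsilon = 0.00217
Final answer: epsilon = 0.00217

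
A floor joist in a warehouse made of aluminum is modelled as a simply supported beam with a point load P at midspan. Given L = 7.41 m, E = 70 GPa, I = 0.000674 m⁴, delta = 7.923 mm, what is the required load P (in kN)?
Model: a simply supported beam with a point load P at midspan, so delta = (P·L^3) / (48·E·I).
Solve for P: P = (48·delta·E·I) / L^3.
Convert to SI units:
  E = 70 GPa = 7 × 10¹⁰ Pa
  delta = 7.923 mm = 0.007923 m
Substitute:
  P = (48 × 0.007923 × (7 × 10¹⁰) × 0.000674) / 7.41^3
  P = 44100 N
Convert: P = 44100 N = 44.1 kN
Final answer: P = 44.1 kN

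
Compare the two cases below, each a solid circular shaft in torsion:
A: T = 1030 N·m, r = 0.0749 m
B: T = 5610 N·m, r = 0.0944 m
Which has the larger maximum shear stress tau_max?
Model: a solid circular shaft in torsion, so tau_max = (2·T) / (π·r^3) (SI units).
  A: tau_max = (2 × 1030) / (π × 0.0749^3) = 1.561 × 10⁶ Pa = 1.561 MPa
  B: tau_max = (2 × 5610) / (π × 0.0944^3) = 4.245 × 10⁶ Pa = 4.245 MPa
4.245 MPa > 1.561 MPa, so B is larger.
Final answer: B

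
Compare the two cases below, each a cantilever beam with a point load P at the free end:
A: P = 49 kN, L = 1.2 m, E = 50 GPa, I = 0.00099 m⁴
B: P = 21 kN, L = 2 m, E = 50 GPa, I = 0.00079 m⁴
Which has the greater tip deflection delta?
Model: a cantilever beam with a point load P at the free end, so delta = (P·L^3) / (3·E·I) (SI units).
  A: delta = (49000 × 1.2^3) / (3 × (5 × 10¹⁰) × 0.00099) = 0.0005702 m = 0.5702 mm
  B: delta = (21000 × 2^3) / (3 × (5 × 10¹⁰) × 0.00079) = 0.001418 m = 1.418 mm
1.418 mm > 0.5702 mm, so B is larger.
Final answer: B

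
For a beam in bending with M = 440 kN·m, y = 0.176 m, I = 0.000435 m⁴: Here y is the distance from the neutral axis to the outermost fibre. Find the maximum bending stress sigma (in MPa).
Model: a beam in bending, so sigma = (M·y) / I.
Convert to SI units:
  M = 440 kN·m = 440000 N·m
Substitute:
  sigma = (440000 × 0.176) / 0.000435
  sigma = 1.78 × 10⁸ Pa
Convert: sigma = 1.78 × 10⁸ Pa = 178 MPa
Final answer: sigma = 178 MPa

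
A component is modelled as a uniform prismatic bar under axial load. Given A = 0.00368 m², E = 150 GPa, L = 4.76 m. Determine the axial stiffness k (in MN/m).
Model: a uniform prismatic bar under axial load, so k = (A·E) / L.
Convert to SI units:
  E = 150 GPa = 1.5 × 10¹¹ Pa
Substitute:
  k = (0.00368 × (1.5 × 10¹¹)) / 4.76
  k = 1.16 × 10⁸ N/m
Convert: k = 1.16 × 10⁸ N/m = 116 MN/m
Final answer: k = 116 MN/m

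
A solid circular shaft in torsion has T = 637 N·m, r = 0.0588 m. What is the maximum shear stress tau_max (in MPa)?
Model: a solid circular shaft in torsion, so tau_max = (2·T) / (π·r^3).
Substitute:
  tau_max = (2 × 637) / (π × 0.0588^3)
  tau_max = 1.995 × 10⁶ Pa
Convert: tau_max = 1.995 × 10⁶ Pa = 1.995 MPa
Final answer: tau_max = 1.995 MPa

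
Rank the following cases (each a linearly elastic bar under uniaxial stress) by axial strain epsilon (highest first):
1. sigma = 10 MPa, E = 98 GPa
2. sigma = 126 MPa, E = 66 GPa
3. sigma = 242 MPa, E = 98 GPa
Model: a linearly elastic bar under uniaxial stress, so epsilon = sigma / E (SI units).
  Case 1: epsilon = (1 × 10⁷) / (9.8 × 10¹⁰) = 0.000102
  Case 2: epsilon = (1.26 × 10⁸) / (6.6 × 10¹⁰) = 0.001909
  Case 3: epsilon = (2.42 × 10⁸) / (9.8 × 10¹⁰) = 0.002469
Ordering: 0.002469 (case 3) > 0.001909 (case 2) > 0.000102 (case 1)
Final answer: 3, 2, 1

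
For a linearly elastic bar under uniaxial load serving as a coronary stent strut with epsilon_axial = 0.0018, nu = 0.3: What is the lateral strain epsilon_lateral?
Model: a linearly elastic bar under uniaxial load, so epsilon_lateral = -nu·epsilon_axial.
Substitute:
  epsilon_lateral = -(0.3 × 0.0018)
  epsilon_lateral = -0.00054
Final answer: epsilon_lateral = -0.00054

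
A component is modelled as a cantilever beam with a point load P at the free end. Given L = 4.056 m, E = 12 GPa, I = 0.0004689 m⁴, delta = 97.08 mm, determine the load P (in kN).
Model: a cantilever beam with a point load P at the free end, so delta = (P·L^3) / (3·E·I).
Solve for P: P = (3·delta·E·I) / L^3.
Convert to SI units:
  E = 12 GPa = 1.2 × 10¹⁰ Pa
  delta = 97.08 mm = 0.09708 m
Substitute:
  P = (3 × 0.09708 × (1.2 × 10¹⁰) × 0.0004689) / 4.056^3
  P = 24560 N
Convert: P = 24560 N = 24.56 kN
Final answer: P = 24.56 kN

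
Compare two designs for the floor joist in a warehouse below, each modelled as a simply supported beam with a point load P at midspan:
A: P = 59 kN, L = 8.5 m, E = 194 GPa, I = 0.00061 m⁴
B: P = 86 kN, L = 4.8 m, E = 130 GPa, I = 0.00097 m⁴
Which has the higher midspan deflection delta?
Model: a simply supported beam with a point load P at midspan, so delta = (P·L^3) / (48·E·I) (SI units).
  A: delta = (59000 × 8.5^3) / (48 × (1.94 × 10¹¹) × 0.00061) = 0.006379 m = 6.379 mm
  B: delta = (86000 × 4.8^3) / (48 × (1.3 × 10¹¹) × 0.00097) = 0.001571 m = 1.571 mm
6.379 mm > 1.571 mm, so A is larger.
Final answer: A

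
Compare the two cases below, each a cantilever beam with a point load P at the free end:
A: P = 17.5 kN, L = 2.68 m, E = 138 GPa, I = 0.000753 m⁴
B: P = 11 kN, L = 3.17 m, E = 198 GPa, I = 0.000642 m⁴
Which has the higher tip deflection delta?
Model: a cantilever beam with a point load P at the free end, so delta = (P·L^3) / (3·E·I) (SI units).
  A: delta = (17500 × 2.68^3) / (3 × (1.38 × 10¹¹) × 0.000753) = 0.001081 m = 1.081 mm
  B: delta = (11000 × 3.17^3) / (3 × (1.98 × 10¹¹) × 0.000642) = 0.0009189 m = 0.9189 mm
1.081 mm > 0.9189 mm, so A is larger.
Final answer: A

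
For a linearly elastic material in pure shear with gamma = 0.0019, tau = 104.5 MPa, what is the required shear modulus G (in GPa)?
Model: a linearly elastic material in pure shear, so tau = G·gamma.
Solve for G: G = tau / gamma.
Convert to SI units:
  tau = 104.5 MPa = 1.045 × 10⁸ Pa
Substitute:
  G = (1.045 × 10⁸) / 0.0019
  G = 5.5 × 10¹⁰ Pa
Convert: G = 5.5 × 10¹⁰ Pa = 55 GPa
Final answer: G = 55 GPa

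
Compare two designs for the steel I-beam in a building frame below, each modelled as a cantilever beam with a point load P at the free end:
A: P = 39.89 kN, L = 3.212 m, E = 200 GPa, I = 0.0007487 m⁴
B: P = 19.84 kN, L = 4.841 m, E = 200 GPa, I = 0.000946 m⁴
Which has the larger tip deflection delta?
Model: a cantilever beam with a point load P at the free end, so delta = (P·L^3) / (3·E·I) (SI units).
  A: delta = (39890 × 3.212^3) / (3 × (2 × 10¹¹) × 0.0007487) = 0.002943 m = 2.943 mm
  B: delta = (19840 × 4.841^3) / (3 × (2 × 10¹¹) × 0.000946) = 0.003966 m = 3.966 mm
3.966 mm > 2.943 mm, so B is larger.
Final answer: B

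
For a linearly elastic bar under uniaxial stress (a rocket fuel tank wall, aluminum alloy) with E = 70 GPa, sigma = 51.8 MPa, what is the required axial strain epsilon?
Model: a linearly elastic bar under uniaxial stress, so sigma = E·epsilon.
Solve for epsilon: epsilon = sigma / E.
Convert to SI units:
  E = 70 GPa = 7 × 10¹⁰ Pa
  sigma = 51.8 MPa = 5.18 × 10⁷ Pa
Substitute:
  epsilon = (5.18 × 10⁷) / (7 × 10¹⁰)
  epsilon = 0.00074
Final answer: epsilon = 0.00074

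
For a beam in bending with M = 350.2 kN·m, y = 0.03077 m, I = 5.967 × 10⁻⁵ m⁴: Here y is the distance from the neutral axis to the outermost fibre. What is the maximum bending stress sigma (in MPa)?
Model: a beam in bending, so sigma = (M·y) / I.
Convert to SI units:
  M = 350.2 kN·m = 350200 N·m
Substitute:
  sigma = (350200 × 0.03077) / (5.967 × 10⁻⁵)
  sigma = 1.806 × 10⁸ Pa
Convert: sigma = 1.806 × 10⁸ Pa = 180.6 MPa
Final answer: sigma = 180.6 MPa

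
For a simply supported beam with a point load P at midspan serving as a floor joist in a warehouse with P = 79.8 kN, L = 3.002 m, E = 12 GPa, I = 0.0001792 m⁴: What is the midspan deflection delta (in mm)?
Model: a simply supported beam with a point load P at midspan, so delta = (P·L^3) / (48·E·I).
Convert to SI units:
  P = 79.8 kN = 79800 N
  E = 12 GPa = 1.2 × 10¹⁰ Pa
Substitute:
  delta = (79800 × 3.002^3) / (48 × (1.2 × 10¹⁰) × 0.0001792)
  delta = 0.02092 m
Convert: delta = 0.02092 m = 20.92 mm
Final answer: delta = 20.92 mm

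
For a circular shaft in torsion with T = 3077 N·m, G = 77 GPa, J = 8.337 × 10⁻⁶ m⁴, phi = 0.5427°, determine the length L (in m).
Model: a circular shaft in torsion, so phi = (T·L) / (G·J).
Solve for L: L = (phi·G·J) / T.
Convert to SI units:
  G = 77 GPa = 7.7 × 10¹⁰ Pa
  phi = 0.5427° = 0.009472 rad
Substitute:
  L = (0.009472 × (7.7 × 10¹⁰) × (8.337 × 10⁻⁶)) / 3077
  L = 1.976 m
Final answer: L = 1.976 m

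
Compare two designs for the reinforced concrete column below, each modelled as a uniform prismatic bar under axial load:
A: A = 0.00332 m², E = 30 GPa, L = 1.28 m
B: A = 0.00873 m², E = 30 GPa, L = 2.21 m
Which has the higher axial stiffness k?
Model: a uniform prismatic bar under axial load, so k = (A·E) / L (SI units).
  A: k = (0.00332 × (3 × 10¹⁰)) / 1.28 = 7.781 × 10⁷ N/m = 77.81 MN/m
  B: k = (0.00873 × (3 × 10¹⁰)) / 2.21 = 1.185 × 10⁸ N/m = 118.5 MN/m
118.5 MN/m > 77.81 MN/m, so B is larger.
Final answer: B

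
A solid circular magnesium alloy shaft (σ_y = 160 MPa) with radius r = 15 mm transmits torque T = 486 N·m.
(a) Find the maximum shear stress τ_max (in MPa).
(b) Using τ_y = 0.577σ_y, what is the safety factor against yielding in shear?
(a) For a solid circular shaft, τ_max = T·r/J with J = π·r^4/2, i.e. τ_max = 2·T / (π·r^3). Convert r = 15 mm = 0.015 m.
  τ_max = (2 × 486) / (π × 0.015^3) = 9.167 × 10⁷ Pa = 91.67 MPa
(b) τ_y = 0.577 × 160 = 92.32 MPa
  SF = τ_y/τ_max = 92.32 / 91.67 = 1.007
Final answer: (a) τ_max = 91.67 MPa, (b) SF = 1.007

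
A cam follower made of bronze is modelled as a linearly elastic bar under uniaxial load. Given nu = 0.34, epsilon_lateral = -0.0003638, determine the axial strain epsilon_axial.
Model: a linearly elastic bar under uniaxial load, so epsilon_lateral = -nu·epsilon_axial.
Solve for epsilon_axial: epsilon_axial = -epsilon_lateral / nu.
Substitute:
  epsilon_axial = -(-0.0003638) / 0.34
  epsilon_axial = 0.00107
Final answer: epsilon_axial = 0.00107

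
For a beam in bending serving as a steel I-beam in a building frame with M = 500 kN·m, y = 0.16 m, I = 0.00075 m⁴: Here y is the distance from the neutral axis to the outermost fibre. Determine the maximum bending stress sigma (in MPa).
Model: a beam in bending, so sigma = (M·y) / I.
Convert to SI units:
  M = 500 kN·m = 500000 N·m
Substitute:
  sigma = (500000 × 0.16) / 0.00075
  sigma = 1.067 × 10⁸ Pa
Convert: sigma = 1.067 × 10⁸ Pa = 106.7 MPa
Final answer: sigma = 106.7 MPa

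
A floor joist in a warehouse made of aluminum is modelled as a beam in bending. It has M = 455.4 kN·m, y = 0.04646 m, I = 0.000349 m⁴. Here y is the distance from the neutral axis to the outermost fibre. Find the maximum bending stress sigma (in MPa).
Model: a beam in bending, so sigma = (M·y) / I.
Convert to SI units:
  M = 455.4 kN·m = 455400 N·m
Substitute:
  sigma = (455400 × 0.04646) / 0.000349
  sigma = 6.062 × 10⁷ Pa
Convert: sigma = 6.062 × 10⁷ Pa = 60.62 MPa
Final answer: sigma = 60.62 MPa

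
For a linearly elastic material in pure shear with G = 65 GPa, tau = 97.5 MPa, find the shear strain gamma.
Model: a linearly elastic material in pure shear, so tau = G·gamma.
Solve for gamma: gamma = tau / G.
Convert to SI units:
  G = 65 GPa = 6.5 × 10¹⁰ Pa
  tau = 97.5 MPa = 9.75 × 10⁷ Pa
Substitute:
  gamma = (9.75 × 10⁷) / (6.5 × 10¹⁰)
  gamma = 0.0015
Final answer: gamma = 0.0015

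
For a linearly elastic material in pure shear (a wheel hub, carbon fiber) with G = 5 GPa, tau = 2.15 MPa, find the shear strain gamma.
Model: a linearly elastic material in pure shear, so tau = G·gamma.
Solve for gamma: gamma = tau / G.
Convert to SI units:
  G = 5 GPa = 5 × 10⁹ Pa
  tau = 2.15 MPa = 2.15 × 10⁶ Pa
Substitute:
  gamma = (2.15 × 10⁶) / (5 × 10⁹)
  gamma = 0.00043
Final answer: gamma = 0.00043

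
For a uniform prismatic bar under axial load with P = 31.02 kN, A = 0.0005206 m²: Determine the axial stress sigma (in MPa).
Model: a uniform prismatic bar under axial load, so sigma = P / A.
Convert to SI units:
  P = 31.02 kN = 31020 N
Substitute:
  sigma = 31020 / 0.0005206
  sigma = 5.959 × 10⁷ Pa
Convert: sigma = 5.959 × 10⁷ Pa = 59.59 MPa
Final answer: sigma = 59.59 MPa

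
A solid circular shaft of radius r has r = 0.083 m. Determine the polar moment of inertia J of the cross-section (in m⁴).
Model: a solid circular shaft of radius r, so J = (π·r^4) / 2.
Substitute:
  J = (π × 0.083^4) / 2
  J = 7.455 × 10⁻⁵ m⁴
Final answer: J = 7.455 × 10⁻⁵ m⁴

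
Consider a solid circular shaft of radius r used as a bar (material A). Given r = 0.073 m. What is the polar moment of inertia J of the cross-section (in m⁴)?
Model: a solid circular shaft of radius r, so J = (π·r^4) / 2.
Substitute:
  J = (π × 0.073^4) / 2
  J = 4.461 × 10⁻⁵ m⁴
Final answer: J = 4.461 × 10⁻⁵ m⁴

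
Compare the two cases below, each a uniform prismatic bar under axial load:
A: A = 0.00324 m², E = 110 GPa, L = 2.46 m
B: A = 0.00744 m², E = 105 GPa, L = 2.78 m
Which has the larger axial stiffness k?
Model: a uniform prismatic bar under axial load, so k = (A·E) / L (SI units).
  A: k = (0.00324 × (1.1 × 10¹¹)) / 2.46 = 1.449 × 10⁸ N/m = 144.9 MN/m
  B: k = (0.00744 × (1.05 × 10¹¹)) / 2.78 = 2.81 × 10⁸ N/m = 281 MN/m
281 MN/m > 144.9 MN/m, so B is larger.
Final answer: B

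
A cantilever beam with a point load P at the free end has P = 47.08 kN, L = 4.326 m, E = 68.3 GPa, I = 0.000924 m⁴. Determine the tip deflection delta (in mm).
Model: a cantilever beam with a point load P at the free end, so delta = (P·L^3) / (3·E·I).
Convert to SI units:
  P = 47.08 kN = 47080 N
  E = 68.3 GPa = 6.83 × 10¹⁰ Pa
Substitute:
  delta = (47080 × 4.326^3) / (3 × (6.83 × 10¹⁰) × 0.000924)
  delta = 0.02013 m
Convert: delta = 0.02013 m = 20.13 mm
Final answer: delta = 20.13 mm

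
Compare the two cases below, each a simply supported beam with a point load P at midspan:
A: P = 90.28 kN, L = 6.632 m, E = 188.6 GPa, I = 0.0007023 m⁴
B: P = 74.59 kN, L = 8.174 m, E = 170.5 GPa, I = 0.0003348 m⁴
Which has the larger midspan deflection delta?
Model: a simply supported beam with a point load P at midspan, so delta = (P·L^3) / (48·E·I) (SI units).
  A: delta = (90280 × 6.632^3) / (48 × (1.886 × 10¹¹) × 0.0007023) = 0.004142 m = 4.142 mm
  B: delta = (74590 × 8.174^3) / (48 × (1.705 × 10¹¹) × 0.0003348) = 0.01487 m = 14.87 mm
14.87 mm > 4.142 mm, so B is larger.
Final answer: B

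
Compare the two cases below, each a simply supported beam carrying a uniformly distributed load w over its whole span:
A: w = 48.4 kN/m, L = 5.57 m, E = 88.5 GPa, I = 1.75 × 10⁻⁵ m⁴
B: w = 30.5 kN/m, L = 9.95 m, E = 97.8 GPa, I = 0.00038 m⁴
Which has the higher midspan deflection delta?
Model: a simply supported beam carrying a uniformly distributed load w over its whole span, so delta = (5·w·L^4) / (384·E·I) (SI units).
  A: delta = (5 × 48400 × 5.57^4) / (384 × (8.85 × 10¹⁰) × (1.75 × 10⁻⁵)) = 0.3917 m = 391.7 mm
  B: delta = (5 × 30500 × 9.95^4) / (384 × (9.78 × 10¹⁰) × 0.00038) = 0.1047 m = 104.7 mm
391.7 mm > 104.7 mm, so A is larger.
Final answer: A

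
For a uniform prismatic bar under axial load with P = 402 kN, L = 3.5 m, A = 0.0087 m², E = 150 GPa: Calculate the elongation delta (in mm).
Model: a uniform prismatic bar under axial load, so delta = (P·L) / (A·E).
Convert to SI units:
  P = 402 kN = 402000 N
  E = 150 GPa = 1.5 × 10¹¹ Pa
Substitute:
  delta = (402000 × 3.5) / (0.0087 × (1.5 × 10¹¹))
  delta = 0.001078 m
Convert: delta = 0.001078 m = 1.078 mm
Final answer: delta = 1.078 mm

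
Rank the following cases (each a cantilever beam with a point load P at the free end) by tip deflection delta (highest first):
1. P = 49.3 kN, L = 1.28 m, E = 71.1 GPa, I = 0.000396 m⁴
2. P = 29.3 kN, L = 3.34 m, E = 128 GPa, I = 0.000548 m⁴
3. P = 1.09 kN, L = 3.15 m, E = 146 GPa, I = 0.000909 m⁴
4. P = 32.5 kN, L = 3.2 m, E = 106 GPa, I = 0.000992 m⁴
Model: a cantilever beam with a point load P at the free end, so delta = (P·L^3) / (3·E·I) (SI units).
  Case 1: delta = (49300 × 1.28^3) / (3 × (7.11 × 10¹⁰) × 0.000396) = 0.001224 m = 1.224 mm
  Case 2: delta = (29300 × 3.34^3) / (3 × (1.28 × 10¹¹) × 0.000548) = 0.005188 m = 5.188 mm
  Case 3: delta = (1090 × 3.15^3) / (3 × (1.46 × 10¹¹) × 0.000909) = 8.557 × 10⁻⁵ m = 0.08557 mm
  Case 4: delta = (32500 × 3.2^3) / (3 × (1.06 × 10¹¹) × 0.000992) = 0.003376 m = 3.376 mm
Ordering: 5.188 mm (case 2) > 3.376 mm (case 4) > 1.224 mm (case 1) > 0.08557 mm (case 3)
Final answer: 2, 4, 1, 3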